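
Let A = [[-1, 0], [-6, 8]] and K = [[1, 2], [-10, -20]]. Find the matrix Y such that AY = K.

Left-multiplying both sides by A⁻¹ gives Y = A⁻¹K.
A has determinant -8; A⁻¹ = [[-1, 0], [-3/4, 1/8]].
Y = A⁻¹K = [[-1, 0], [-3/4, 1/8]] · [[1, 2], [-10, -20]] = [[-1, -2], [-2, -4]].

Y = [[-1, -2], [-2, -4]]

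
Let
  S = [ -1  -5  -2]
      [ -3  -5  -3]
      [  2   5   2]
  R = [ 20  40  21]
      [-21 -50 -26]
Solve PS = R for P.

Right-multiplying both sides by S⁻¹ gives P = RS⁻¹.
S has determinant 5; S⁻¹ = [[1, 0, 1], [0, 2/5, 3/5], [-1, -1, -2]].
P = RS⁻¹ = [[20, 40, 21], [-21, -50, -26]] · [[1, 0, 1], [0, 2/5, 3/5], [-1, -1, -2]] = [[-1, -5, 2], [5, 6, 1]].

P = [[-1, -5, 2], [5, 6, 1]]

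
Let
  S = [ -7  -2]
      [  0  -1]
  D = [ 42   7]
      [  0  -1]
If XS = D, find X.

Since S sits to the right of X, X = DS⁻¹.
det S = 7; the adjugate gives S⁻¹ = [[-1/7, 2/7], [0, -1]].
X = DS⁻¹ = [[42, 7], [0, -1]] · [[-1/7, 2/7], [0, -1]] = [[-6, 5], [0, 1]].

X = [[-6, 5], [0, 1]]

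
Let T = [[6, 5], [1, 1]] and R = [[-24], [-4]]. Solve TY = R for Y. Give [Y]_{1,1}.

T is on the left of Y, so left-multiply by T⁻¹: Y = T⁻¹R.
det T = 1, so T⁻¹ = [[1, -5], [-1, 6]].
Y = T⁻¹R = [[1, -5], [-1, 6]] · [[-24], [-4]] = [[-4], [0]].

-4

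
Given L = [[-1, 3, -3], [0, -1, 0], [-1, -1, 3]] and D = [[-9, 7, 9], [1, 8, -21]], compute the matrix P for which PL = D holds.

Since L sits to the right of P, P = DL⁻¹.
det L = 6; the adjugate gives L⁻¹ = [[-1/2, -1, -1/2], [0, -1, 0], [-1/6, -2/3, 1/6]].
P = DL⁻¹ = [[-9, 7, 9], [1, 8, -21]] · [[-1/2, -1, -1/2], [0, -1, 0], [-1/6, -2/3, 1/6]] = [[3, -4, 6], [3, 5, -4]].

P = [[3, -4, 6], [3, 5, -4]]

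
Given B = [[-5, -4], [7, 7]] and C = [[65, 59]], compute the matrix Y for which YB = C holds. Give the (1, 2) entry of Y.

Right-multiplying both sides by B⁻¹ gives Y = CB⁻¹.
det B = -7, so B⁻¹ = [[-1, -4/7], [1, 5/7]].
Y = CB⁻¹ = [[65, 59]] · [[-1, -4/7], [1, 5/7]] = [[-6, 5]].

5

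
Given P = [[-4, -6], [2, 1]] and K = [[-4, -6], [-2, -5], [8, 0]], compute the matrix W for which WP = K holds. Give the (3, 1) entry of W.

Right-multiplying both sides by P⁻¹ gives W = KP⁻¹.
det P = 8; the adjugate gives P⁻¹ = [[1/8, 3/4], [-1/4, -1/2]].
W = KP⁻¹ = [[-4, -6], [-2, -5], [8, 0]] · [[1/8, 3/4], [-1/4, -1/2]] = [[1, 0], [1, 1], [1, 6]].

1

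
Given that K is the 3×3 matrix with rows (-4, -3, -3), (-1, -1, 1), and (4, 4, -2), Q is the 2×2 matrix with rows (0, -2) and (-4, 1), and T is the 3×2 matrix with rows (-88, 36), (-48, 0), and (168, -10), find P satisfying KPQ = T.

Isolating P: multiply by K⁻¹ from the left and Q⁻¹ from the right, so P = K⁻¹TQ⁻¹.
K has determinant 2; K⁻¹ = [[-1, -9, -3], [1, 10, 7/2], [0, 2, 1/2]].
det Q = -8, so Q⁻¹ = [[-1/8, -1/4], [-1/2, 0]].
K⁻¹T = [[16, -6], [20, 1], [-12, -5]].
P = (K⁻¹T)Q⁻¹ = [[1, -4], [-3, -5], [4, 3]].

P = [[1, -4], [-3, -5], [4, 3]]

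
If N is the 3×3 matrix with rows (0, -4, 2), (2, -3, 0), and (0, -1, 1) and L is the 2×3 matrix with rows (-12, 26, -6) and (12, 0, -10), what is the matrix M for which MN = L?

N is on the right of M, so right-multiply by N⁻¹: M = LN⁻¹.
N has determinant 4; N⁻¹ = [[-3/4, 1/2, 3/2], [-1/2, 0, 1], [-1/2, 0, 2]].
M = LN⁻¹ = [[-12, 26, -6], [12, 0, -10]] · [[-3/4, 1/2, 3/2], [-1/2, 0, 1], [-1/2, 0, 2]] = [[-1, -6, -4], [-4, 6, -2]].

M = [[-1, -6, -4], [-4, 6, -2]]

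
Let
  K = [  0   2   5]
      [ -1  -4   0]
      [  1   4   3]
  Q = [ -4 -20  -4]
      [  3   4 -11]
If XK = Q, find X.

X = [[-2, 6, 2], [-4, 0, 3]]

Since K sits to the right of X, X = QK⁻¹.
det K = 6, so K⁻¹ = [[-2, 7/3, 10/3], [1/2, -5/6, -5/6], [0, 1/3, 1/3]].
X = QK⁻¹ = [[-4, -20, -4], [3, 4, -11]] · [[-2, 7/3, 10/3], [1/2, -5/6, -5/6], [0, 1/3, 1/3]] = [[-2, 6, 2], [-4, 0, 3]].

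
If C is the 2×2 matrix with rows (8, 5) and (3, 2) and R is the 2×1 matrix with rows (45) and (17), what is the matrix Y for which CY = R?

Y = [[5], [1]]

C is on the left of Y, so left-multiply by C⁻¹: Y = C⁻¹R.
det C = 1, so C⁻¹ = [[2, -5], [-3, 8]].
Y = C⁻¹R = [[2, -5], [-3, 8]] · [[45], [17]] = [[5], [1]].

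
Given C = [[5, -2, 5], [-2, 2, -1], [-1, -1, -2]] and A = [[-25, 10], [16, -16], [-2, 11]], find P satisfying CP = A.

Left-multiplying both sides by C⁻¹ gives P = C⁻¹A.
det C = 1; the adjugate gives C⁻¹ = [[-5, -9, -8], [-3, -5, -5], [4, 7, 6]].
P = C⁻¹A = [[-5, -9, -8], [-3, -5, -5], [4, 7, 6]] · [[-25, 10], [16, -16], [-2, 11]] = [[-3, 6], [5, -5], [0, -6]].

P = [[-3, 6], [5, -5], [0, -6]]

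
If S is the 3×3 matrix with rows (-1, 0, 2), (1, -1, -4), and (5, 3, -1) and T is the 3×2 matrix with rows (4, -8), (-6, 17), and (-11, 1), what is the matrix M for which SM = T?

M = [[-2, 0], [0, -1], [1, -4]]

Since S multiplies M on the left, M = S⁻¹T.
S has determinant 3; S⁻¹ = [[13/3, 2, 2/3], [-19/3, -3, -2/3], [8/3, 1, 1/3]].
M = S⁻¹T = [[13/3, 2, 2/3], [-19/3, -3, -2/3], [8/3, 1, 1/3]] · [[4, -8], [-6, 17], [-11, 1]] = [[-2, 0], [0, -1], [1, -4]].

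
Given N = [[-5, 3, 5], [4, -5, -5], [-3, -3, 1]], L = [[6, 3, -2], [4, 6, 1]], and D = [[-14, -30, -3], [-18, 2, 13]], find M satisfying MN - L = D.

M = [[1, 3, 5], [5, 2, -1]]

MN = D + L = [[-8, -27, -5], [-14, 8, 14]].
Since N sits to the right of M, M = (D + L)N⁻¹.
det N = -2, so N⁻¹ = [[10, 9, -5], [-11/2, -5, 5/2], [27/2, 12, -13/2]].
M = (D + L)N⁻¹ = [[1, 3, 5], [5, 2, -1]].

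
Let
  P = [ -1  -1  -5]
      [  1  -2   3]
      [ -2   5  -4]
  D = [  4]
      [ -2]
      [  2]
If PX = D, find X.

Since P multiplies X on the left, X = P⁻¹D.
det P = 4; the adjugate gives P⁻¹ = [[-7/4, -29/4, -13/4], [-1/2, -3/2, -1/2], [1/4, 7/4, 3/4]].
X = P⁻¹D = [[-7/4, -29/4, -13/4], [-1/2, -3/2, -1/2], [1/4, 7/4, 3/4]] · [[4], [-2], [2]] = [[1], [0], [-1]].

X = [[1], [0], [-1]]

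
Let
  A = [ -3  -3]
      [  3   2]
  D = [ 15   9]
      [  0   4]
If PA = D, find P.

P = [[1, 6], [-4, -4]]

A is on the right of P, so right-multiply by A⁻¹: P = DA⁻¹.
A has determinant 3; A⁻¹ = [[2/3, 1], [-1, -1]].
P = DA⁻¹ = [[15, 9], [0, 4]] · [[2/3, 1], [-1, -1]] = [[1, 6], [-4, -4]].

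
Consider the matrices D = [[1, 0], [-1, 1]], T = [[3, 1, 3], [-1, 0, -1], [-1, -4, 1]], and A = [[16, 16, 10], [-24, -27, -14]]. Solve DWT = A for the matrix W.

W = [[4, -1, -3], [-3, -3, 2]]

Isolating W: multiply by D⁻¹ from the left and T⁻¹ from the right, so W = D⁻¹AT⁻¹.
D has determinant 1; D⁻¹ = [[1, 0], [1, 1]].
T has determinant 2; T⁻¹ = [[-2, -13/2, -1/2], [1, 3, 0], [2, 11/2, 1/2]].
D⁻¹A = [[16, 16, 10], [-8, -11, -4]].
W = (D⁻¹A)T⁻¹ = [[4, -1, -3], [-3, -3, 2]].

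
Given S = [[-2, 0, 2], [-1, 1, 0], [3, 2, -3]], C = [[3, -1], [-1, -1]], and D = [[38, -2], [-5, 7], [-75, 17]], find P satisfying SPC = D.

P = S⁻¹DC⁻¹ (apply S⁻¹ on the left and C⁻¹ on the right).
det S = -4, so S⁻¹ = [[3/4, -1, 1/2], [3/4, 0, 1/2], [5/4, -1, 1/2]].
C has determinant -4; C⁻¹ = [[1/4, -1/4], [-1/4, -3/4]].
S⁻¹D = [[-4, 0], [-9, 7], [15, -1]].
P = (S⁻¹D)C⁻¹ = [[-1, 1], [-4, -3], [4, -3]].

P = [[-1, 1], [-4, -3], [4, -3]]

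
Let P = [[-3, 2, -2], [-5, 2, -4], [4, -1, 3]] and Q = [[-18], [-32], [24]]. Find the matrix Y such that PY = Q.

Left-multiplying both sides by P⁻¹ gives Y = P⁻¹Q.
det P = -2; the adjugate gives P⁻¹ = [[-1, 2, 2], [1/2, 1/2, 1], [3/2, -5/2, -2]].
Y = P⁻¹Q = [[-1, 2, 2], [1/2, 1/2, 1], [3/2, -5/2, -2]] · [[-18], [-32], [24]] = [[2], [-1], [5]].

Y = [[2], [-1], [5]]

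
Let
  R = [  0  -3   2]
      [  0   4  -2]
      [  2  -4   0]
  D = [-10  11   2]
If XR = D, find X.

X = [[-5, -6, -5]]

Right-multiplying both sides by R⁻¹ gives X = DR⁻¹.
R has determinant -4; R⁻¹ = [[2, 2, 1/2], [1, 1, 0], [2, 3/2, 0]].
X = DR⁻¹ = [[-10, 11, 2]] · [[2, 2, 1/2], [1, 1, 0], [2, 3/2, 0]] = [[-5, -6, -5]].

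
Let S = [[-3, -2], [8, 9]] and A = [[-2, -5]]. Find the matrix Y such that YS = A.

Y = [[-2, -1]]

Right-multiplying both sides by S⁻¹ gives Y = AS⁻¹.
det S = -11; the adjugate gives S⁻¹ = [[-9/11, -2/11], [8/11, 3/11]].
Y = AS⁻¹ = [[-2, -5]] · [[-9/11, -2/11], [8/11, 3/11]] = [[-2, -1]].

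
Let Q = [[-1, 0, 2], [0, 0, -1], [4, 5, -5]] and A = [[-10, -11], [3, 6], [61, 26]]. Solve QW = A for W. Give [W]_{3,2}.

Since Q multiplies W on the left, W = Q⁻¹A.
Q has determinant -5; Q⁻¹ = [[-1, -2, 0], [4/5, 3/5, 1/5], [0, -1, 0]].
W = Q⁻¹A = [[-1, -2, 0], [4/5, 3/5, 1/5], [0, -1, 0]] · [[-10, -11], [3, 6], [61, 26]] = [[4, -1], [6, 0], [-3, -6]].

-6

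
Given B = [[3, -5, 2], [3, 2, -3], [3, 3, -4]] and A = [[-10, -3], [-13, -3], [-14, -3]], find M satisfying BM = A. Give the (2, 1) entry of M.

1

B is on the left of M, so left-multiply by B⁻¹: M = B⁻¹A.
det B = -6, so B⁻¹ = [[-1/6, 7/3, -11/6], [-1/2, 3, -5/2], [-1/2, 4, -7/2]].
M = B⁻¹A = [[-1/6, 7/3, -11/6], [-1/2, 3, -5/2], [-1/2, 4, -7/2]] · [[-10, -3], [-13, -3], [-14, -3]] = [[-3, -1], [1, 0], [2, 0]].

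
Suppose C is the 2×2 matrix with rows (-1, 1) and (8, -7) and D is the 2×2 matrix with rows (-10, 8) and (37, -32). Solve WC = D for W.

W = [[-6, -2], [3, 5]]

C is on the right of W, so right-multiply by C⁻¹: W = DC⁻¹.
det C = -1, so C⁻¹ = [[7, 1], [8, 1]].
W = DC⁻¹ = [[-10, 8], [37, -32]] · [[7, 1], [8, 1]] = [[-6, -2], [3, 5]].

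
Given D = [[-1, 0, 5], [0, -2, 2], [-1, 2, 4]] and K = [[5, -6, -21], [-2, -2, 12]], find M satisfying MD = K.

Since D sits to the right of M, M = KD⁻¹.
det D = 2, so D⁻¹ = [[-6, 5, 5], [-1, 1/2, 1], [-1, 1, 1]].
M = KD⁻¹ = [[5, -6, -21], [-2, -2, 12]] · [[-6, 5, 5], [-1, 1/2, 1], [-1, 1, 1]] = [[-3, 1, -2], [2, 1, 0]].

M = [[-3, 1, -2], [2, 1, 0]]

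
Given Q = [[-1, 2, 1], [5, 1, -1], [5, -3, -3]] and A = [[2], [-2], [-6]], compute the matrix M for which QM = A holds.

Since Q multiplies M on the left, M = Q⁻¹A.
det Q = 6, so Q⁻¹ = [[-1, 1/2, -1/2], [5/3, -1/3, 2/3], [-10/3, 7/6, -11/6]].
M = Q⁻¹A = [[-1, 1/2, -1/2], [5/3, -1/3, 2/3], [-10/3, 7/6, -11/6]] · [[2], [-2], [-6]] = [[0], [0], [2]].

M = [[0], [0], [2]]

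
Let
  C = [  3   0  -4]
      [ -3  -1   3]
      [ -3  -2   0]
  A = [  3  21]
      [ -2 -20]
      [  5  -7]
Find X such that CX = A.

Since C multiplies X on the left, X = C⁻¹A.
det C = 6, so C⁻¹ = [[1, 4/3, -2/3], [-3/2, -2, 1/2], [1/2, 1, -1/2]].
X = C⁻¹A = [[1, 4/3, -2/3], [-3/2, -2, 1/2], [1/2, 1, -1/2]] · [[3, 21], [-2, -20], [5, -7]] = [[-3, -1], [2, 5], [-3, -6]].

X = [[-3, -1], [2, 5], [-3, -6]]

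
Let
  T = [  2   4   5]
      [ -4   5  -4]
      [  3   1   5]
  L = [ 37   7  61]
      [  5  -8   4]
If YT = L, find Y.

Y = [[6, -4, 3], [-1, -1, 1]]

T is on the right of Y, so right-multiply by T⁻¹: Y = LT⁻¹.
T has determinant -5; T⁻¹ = [[-29/5, 3, 41/5], [-8/5, 1, 12/5], [19/5, -2, -26/5]].
Y = LT⁻¹ = [[37, 7, 61], [5, -8, 4]] · [[-29/5, 3, 41/5], [-8/5, 1, 12/5], [19/5, -2, -26/5]] = [[6, -4, 3], [-1, -1, 1]].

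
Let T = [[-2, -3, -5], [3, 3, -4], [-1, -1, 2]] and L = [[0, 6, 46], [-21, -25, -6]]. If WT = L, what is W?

W = [[-6, -4, 0], [4, -6, -5]]

Since T sits to the right of W, W = LT⁻¹.
det T = 2; the adjugate gives T⁻¹ = [[1, 11/2, 27/2], [-1, -9/2, -23/2], [0, 1/2, 3/2]].
W = LT⁻¹ = [[0, 6, 46], [-21, -25, -6]] · [[1, 11/2, 27/2], [-1, -9/2, -23/2], [0, 1/2, 3/2]] = [[-6, -4, 0], [4, -6, -5]].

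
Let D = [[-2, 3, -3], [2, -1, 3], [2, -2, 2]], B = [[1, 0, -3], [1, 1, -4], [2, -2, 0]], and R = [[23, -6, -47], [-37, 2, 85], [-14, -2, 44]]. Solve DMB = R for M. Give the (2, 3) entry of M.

-1

M = D⁻¹RB⁻¹ (apply D⁻¹ on the left and B⁻¹ on the right).
det D = 4; the adjugate gives D⁻¹ = [[1, 0, 3/2], [1/2, 1/2, 0], [-1/2, 1/2, -1]].
det B = 4; the adjugate gives B⁻¹ = [[-2, 3/2, 3/4], [-2, 3/2, 1/4], [-1, 1/2, 1/4]].
D⁻¹R = [[2, -9, 19], [-7, -2, 19], [-16, 6, 22]].
M = (D⁻¹R)B⁻¹ = [[-5, -1, 4], [-1, -4, -1], [-2, -4, -5]].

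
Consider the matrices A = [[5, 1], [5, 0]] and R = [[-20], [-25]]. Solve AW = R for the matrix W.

W = [[-5], [5]]

Left-multiplying both sides by A⁻¹ gives W = A⁻¹R.
det A = -5, so A⁻¹ = [[0, 1/5], [1, -1]].
W = A⁻¹R = [[0, 1/5], [1, -1]] · [[-20], [-25]] = [[-5], [5]].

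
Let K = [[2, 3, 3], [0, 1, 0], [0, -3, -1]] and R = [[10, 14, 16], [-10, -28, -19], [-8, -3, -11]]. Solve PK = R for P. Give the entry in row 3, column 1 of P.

-4

Since K sits to the right of P, P = RK⁻¹.
det K = -2; the adjugate gives K⁻¹ = [[1/2, 3, 3/2], [0, 1, 0], [0, -3, -1]].
P = RK⁻¹ = [[10, 14, 16], [-10, -28, -19], [-8, -3, -11]] · [[1/2, 3, 3/2], [0, 1, 0], [0, -3, -1]] = [[5, -4, -1], [-5, -1, 4], [-4, 6, -1]].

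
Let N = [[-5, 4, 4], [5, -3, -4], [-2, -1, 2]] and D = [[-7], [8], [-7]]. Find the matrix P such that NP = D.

N is on the left of P, so left-multiply by N⁻¹: P = N⁻¹D.
det N = -2, so N⁻¹ = [[5, 6, 2], [1, 1, 0], [11/2, 13/2, 5/2]].
P = N⁻¹D = [[5, 6, 2], [1, 1, 0], [11/2, 13/2, 5/2]] · [[-7], [8], [-7]] = [[-1], [1], [-4]].

P = [[-1], [1], [-4]]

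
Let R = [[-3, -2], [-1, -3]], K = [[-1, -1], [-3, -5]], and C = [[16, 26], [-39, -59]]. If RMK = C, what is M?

Left-multiply by R⁻¹ and right-multiply by K⁻¹: M = R⁻¹CK⁻¹.
R has determinant 7; R⁻¹ = [[-3/7, 2/7], [1/7, -3/7]].
det K = 2, so K⁻¹ = [[-5/2, 1/2], [3/2, -1/2]].
R⁻¹C = [[-18, -28], [19, 29]].
M = (R⁻¹C)K⁻¹ = [[3, 5], [-4, -5]].

M = [[3, 5], [-4, -5]]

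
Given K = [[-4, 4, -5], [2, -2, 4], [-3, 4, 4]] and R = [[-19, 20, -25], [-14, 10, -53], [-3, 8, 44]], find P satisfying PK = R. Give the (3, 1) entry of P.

Since K sits to the right of P, P = RK⁻¹.
K has determinant 6; K⁻¹ = [[-4, -6, 1], [-10/3, -31/6, 1], [1/3, 2/3, 0]].
P = RK⁻¹ = [[-19, 20, -25], [-14, 10, -53], [-3, 8, 44]] · [[-4, -6, 1], [-10/3, -31/6, 1], [1/3, 2/3, 0]] = [[1, -6, 1], [5, -3, -4], [0, 6, 5]].

0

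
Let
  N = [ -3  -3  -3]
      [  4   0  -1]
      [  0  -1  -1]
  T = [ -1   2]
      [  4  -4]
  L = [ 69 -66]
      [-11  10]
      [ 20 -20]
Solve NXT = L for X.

X = N⁻¹LT⁻¹ (apply N⁻¹ on the left and T⁻¹ on the right).
det N = 3; the adjugate gives N⁻¹ = [[-1/3, 0, 1], [4/3, 1, -5], [-4/3, -1, 4]].
det T = -4, so T⁻¹ = [[1, 1/2], [1, 1/4]].
N⁻¹L = [[-3, 2], [-19, 22], [-1, -2]].
X = (N⁻¹L)T⁻¹ = [[-1, -1], [3, -4], [-3, -1]].

X = [[-1, -1], [3, -4], [-3, -1]]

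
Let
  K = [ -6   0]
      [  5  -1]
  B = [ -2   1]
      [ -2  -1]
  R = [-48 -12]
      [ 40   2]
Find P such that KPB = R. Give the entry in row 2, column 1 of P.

Isolating P: multiply by K⁻¹ from the left and B⁻¹ from the right, so P = K⁻¹RB⁻¹.
K has determinant 6; K⁻¹ = [[-1/6, 0], [-5/6, -1]].
det B = 4; the adjugate gives B⁻¹ = [[-1/4, -1/4], [1/2, -1/2]].
K⁻¹R = [[8, 2], [0, 8]].
P = (K⁻¹R)B⁻¹ = [[-1, -3], [4, -4]].

4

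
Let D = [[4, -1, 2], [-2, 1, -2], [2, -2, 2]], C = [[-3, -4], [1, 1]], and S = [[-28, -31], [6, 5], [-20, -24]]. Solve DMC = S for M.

M = D⁻¹SC⁻¹ (apply D⁻¹ on the left and C⁻¹ on the right).
D has determinant -4; D⁻¹ = [[1/2, 1/2, 0], [0, -1, -1], [-1/2, -3/2, -1/2]].
det C = 1, so C⁻¹ = [[1, 4], [-1, -3]].
D⁻¹S = [[-11, -13], [14, 19], [15, 20]].
M = (D⁻¹S)C⁻¹ = [[2, -5], [-5, -1], [-5, 0]].

M = [[2, -5], [-5, -1], [-5, 0]]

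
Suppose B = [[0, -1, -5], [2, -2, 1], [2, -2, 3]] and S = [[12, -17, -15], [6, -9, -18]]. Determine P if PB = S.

Right-multiplying both sides by B⁻¹ gives P = SB⁻¹.
det B = 4, so B⁻¹ = [[-1, 13/4, -11/4], [-1, 5/2, -5/2], [0, -1/2, 1/2]].
P = SB⁻¹ = [[12, -17, -15], [6, -9, -18]] · [[-1, 13/4, -11/4], [-1, 5/2, -5/2], [0, -1/2, 1/2]] = [[5, 4, 2], [3, 6, -3]].

P = [[5, 4, 2], [3, 6, -3]]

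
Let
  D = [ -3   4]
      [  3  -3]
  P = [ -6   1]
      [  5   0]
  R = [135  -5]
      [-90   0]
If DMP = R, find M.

M = [[-5, -3], [-5, 3]]

M = D⁻¹RP⁻¹ (apply D⁻¹ on the left and P⁻¹ on the right).
det D = -3, so D⁻¹ = [[1, 4/3], [1, 1]].
P has determinant -5; P⁻¹ = [[0, 1/5], [1, 6/5]].
D⁻¹R = [[15, -5], [45, -5]].
M = (D⁻¹R)P⁻¹ = [[-5, -3], [-5, 3]].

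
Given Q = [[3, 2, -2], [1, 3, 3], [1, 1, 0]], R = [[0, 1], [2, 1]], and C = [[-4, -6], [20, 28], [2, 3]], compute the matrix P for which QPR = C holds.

P = [[0, -2], [2, 3], [4, 1]]

Isolating P: multiply by Q⁻¹ from the left and R⁻¹ from the right, so P = Q⁻¹CR⁻¹.
Q has determinant 1; Q⁻¹ = [[-3, -2, 12], [3, 2, -11], [-2, -1, 7]].
R has determinant -2; R⁻¹ = [[-1/2, 1/2], [1, 0]].
Q⁻¹C = [[-4, -2], [6, 5], [2, 5]].
P = (Q⁻¹C)R⁻¹ = [[0, -2], [2, 3], [4, 1]].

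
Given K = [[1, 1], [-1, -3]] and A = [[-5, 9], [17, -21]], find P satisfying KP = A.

P = [[1, 3], [-6, 6]]

Since K multiplies P on the left, P = K⁻¹A.
det K = -2, so K⁻¹ = [[3/2, 1/2], [-1/2, -1/2]].
P = K⁻¹A = [[3/2, 1/2], [-1/2, -1/2]] · [[-5, 9], [17, -21]] = [[1, 3], [-6, 6]].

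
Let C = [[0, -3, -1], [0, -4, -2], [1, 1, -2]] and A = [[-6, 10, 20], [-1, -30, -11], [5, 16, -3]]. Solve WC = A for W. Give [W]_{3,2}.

Since C sits to the right of W, W = AC⁻¹.
det C = 2; the adjugate gives C⁻¹ = [[5, -7/2, 1], [-1, 1/2, 0], [2, -3/2, 0]].
W = AC⁻¹ = [[-6, 10, 20], [-1, -30, -11], [5, 16, -3]] · [[5, -7/2, 1], [-1, 1/2, 0], [2, -3/2, 0]] = [[0, -4, -6], [3, 5, -1], [3, -5, 5]].

-5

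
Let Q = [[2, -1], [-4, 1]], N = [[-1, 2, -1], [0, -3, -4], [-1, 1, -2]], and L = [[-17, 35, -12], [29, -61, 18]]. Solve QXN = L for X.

X = [[1, -2, 5], [-4, 0, -1]]

Left-multiply by Q⁻¹ and right-multiply by N⁻¹: X = Q⁻¹LN⁻¹.
det Q = -2, so Q⁻¹ = [[-1/2, -1/2], [-2, -1]].
N has determinant 1; N⁻¹ = [[10, 3, -11], [4, 1, -4], [-3, -1, 3]].
Q⁻¹L = [[-6, 13, -3], [5, -9, 6]].
X = (Q⁻¹L)N⁻¹ = [[1, -2, 5], [-4, 0, -1]].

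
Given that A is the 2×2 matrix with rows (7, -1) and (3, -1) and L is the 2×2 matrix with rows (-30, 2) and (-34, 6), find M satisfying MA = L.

M = [[-6, 4], [-4, -2]]

Since A sits to the right of M, M = LA⁻¹.
A has determinant -4; A⁻¹ = [[1/4, -1/4], [3/4, -7/4]].
M = LA⁻¹ = [[-30, 2], [-34, 6]] · [[1/4, -1/4], [3/4, -7/4]] = [[-6, 4], [-4, -2]].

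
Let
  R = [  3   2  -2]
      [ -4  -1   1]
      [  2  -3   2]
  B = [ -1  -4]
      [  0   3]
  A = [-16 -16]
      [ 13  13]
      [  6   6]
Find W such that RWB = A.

W = [[2, 2], [0, 0], [-5, -5]]

Isolating W: multiply by R⁻¹ from the left and B⁻¹ from the right, so W = R⁻¹AB⁻¹.
R has determinant -5; R⁻¹ = [[-1/5, -2/5, 0], [-2, -2, -1], [-14/5, -13/5, -1]].
B has determinant -3; B⁻¹ = [[-1, -4/3], [0, 1/3]].
R⁻¹A = [[-2, -2], [0, 0], [5, 5]].
W = (R⁻¹A)B⁻¹ = [[2, 2], [0, 0], [-5, -5]].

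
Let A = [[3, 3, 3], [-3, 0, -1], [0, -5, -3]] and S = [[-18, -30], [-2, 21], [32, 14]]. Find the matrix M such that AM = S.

A is on the left of M, so left-multiply by A⁻¹: M = A⁻¹S.
A has determinant 3; A⁻¹ = [[-5/3, -2, -1], [-3, -3, -2], [5, 5, 3]].
M = A⁻¹S = [[-5/3, -2, -1], [-3, -3, -2], [5, 5, 3]] · [[-18, -30], [-2, 21], [32, 14]] = [[2, -6], [-4, -1], [-4, -3]].

M = [[2, -6], [-4, -1], [-4, -3]]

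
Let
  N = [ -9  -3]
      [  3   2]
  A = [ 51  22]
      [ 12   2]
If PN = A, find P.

N is on the right of P, so right-multiply by N⁻¹: P = AN⁻¹.
det N = -9, so N⁻¹ = [[-2/9, -1/3], [1/3, 1]].
P = AN⁻¹ = [[51, 22], [12, 2]] · [[-2/9, -1/3], [1/3, 1]] = [[-4, 5], [-2, -2]].

P = [[-4, 5], [-2, -2]]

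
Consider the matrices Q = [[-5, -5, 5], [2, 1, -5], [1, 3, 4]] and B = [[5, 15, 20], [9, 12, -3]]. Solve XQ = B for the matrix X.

Since Q sits to the right of X, X = BQ⁻¹.
det Q = -5, so Q⁻¹ = [[-19/5, -7, -4], [13/5, 5, 3], [-1, -2, -1]].
X = BQ⁻¹ = [[5, 15, 20], [9, 12, -3]] · [[-19/5, -7, -4], [13/5, 5, 3], [-1, -2, -1]] = [[0, 0, 5], [0, 3, 3]].

X = [[0, 0, 5], [0, 3, 3]]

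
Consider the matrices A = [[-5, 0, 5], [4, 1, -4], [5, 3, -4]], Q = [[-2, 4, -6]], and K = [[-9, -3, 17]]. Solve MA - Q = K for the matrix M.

M = [[3, 1, 0]]

MA = K + Q = [[-11, 1, 11]].
Right-multiplying both sides by A⁻¹ gives M = (K + Q)A⁻¹.
det A = -5, so A⁻¹ = [[-8/5, -3, 1], [4/5, 1, 0], [-7/5, -3, 1]].
M = (K + Q)A⁻¹ = [[3, 1, 0]].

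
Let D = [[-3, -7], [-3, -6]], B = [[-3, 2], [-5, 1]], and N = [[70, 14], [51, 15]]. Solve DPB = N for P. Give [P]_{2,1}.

P = D⁻¹NB⁻¹ (apply D⁻¹ on the left and B⁻¹ on the right).
det D = -3, so D⁻¹ = [[2, -7/3], [-1, 1]].
B has determinant 7; B⁻¹ = [[1/7, -2/7], [5/7, -3/7]].
D⁻¹N = [[21, -7], [-19, 1]].
P = (D⁻¹N)B⁻¹ = [[-2, -3], [-2, 5]].

-2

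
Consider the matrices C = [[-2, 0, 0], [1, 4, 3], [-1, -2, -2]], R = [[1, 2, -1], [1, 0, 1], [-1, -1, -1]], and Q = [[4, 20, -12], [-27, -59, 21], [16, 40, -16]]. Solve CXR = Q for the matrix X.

X = [[-4, 4, 2], [-2, -2, 0], [-4, 4, 3]]

Isolating X: multiply by C⁻¹ from the left and R⁻¹ from the right, so X = C⁻¹QR⁻¹.
det C = 4, so C⁻¹ = [[-1/2, 0, 0], [-1/4, 1, 3/2], [1/2, -1, -2]].
det R = 2, so R⁻¹ = [[1/2, 3/2, 1], [0, -1, -1], [-1/2, -1/2, -1]].
C⁻¹Q = [[-2, -10, 6], [-4, -4, 0], [-3, -11, 5]].
X = (C⁻¹Q)R⁻¹ = [[-4, 4, 2], [-2, -2, 0], [-4, 4, 3]].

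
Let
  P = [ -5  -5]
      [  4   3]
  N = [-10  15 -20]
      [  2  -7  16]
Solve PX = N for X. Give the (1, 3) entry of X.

Left-multiplying both sides by P⁻¹ gives X = P⁻¹N.
P has determinant 5; P⁻¹ = [[3/5, 1], [-4/5, -1]].
X = P⁻¹N = [[3/5, 1], [-4/5, -1]] · [[-10, 15, -20], [2, -7, 16]] = [[-4, 2, 4], [6, -5, 0]].

4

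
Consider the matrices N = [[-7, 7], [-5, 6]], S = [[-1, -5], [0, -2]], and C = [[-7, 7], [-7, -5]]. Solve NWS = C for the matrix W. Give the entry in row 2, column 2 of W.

Left-multiply by N⁻¹ and right-multiply by S⁻¹: W = N⁻¹CS⁻¹.
det N = -7; the adjugate gives N⁻¹ = [[-6/7, 1], [-5/7, 1]].
det S = 2; the adjugate gives S⁻¹ = [[-1, 5/2], [0, -1/2]].
N⁻¹C = [[-1, -11], [-2, -10]].
W = (N⁻¹C)S⁻¹ = [[1, 3], [2, 0]].

0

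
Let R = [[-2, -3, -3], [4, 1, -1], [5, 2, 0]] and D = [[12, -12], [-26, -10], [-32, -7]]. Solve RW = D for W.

Since R multiplies W on the left, W = R⁻¹D.
det R = 2; the adjugate gives R⁻¹ = [[1, -3, 3], [-5/2, 15/2, -7], [3/2, -11/2, 5]].
W = R⁻¹D = [[1, -3, 3], [-5/2, 15/2, -7], [3/2, -11/2, 5]] · [[12, -12], [-26, -10], [-32, -7]] = [[-6, -3], [-1, 4], [1, 2]].

W = [[-6, -3], [-1, 4], [1, 2]]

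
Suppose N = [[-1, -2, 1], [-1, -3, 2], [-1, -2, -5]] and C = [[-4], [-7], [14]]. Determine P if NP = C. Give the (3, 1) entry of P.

-3

Left-multiplying both sides by N⁻¹ gives P = N⁻¹C.
N has determinant -6; N⁻¹ = [[-19/6, 2, 1/6], [7/6, -1, -1/6], [1/6, 0, -1/6]].
P = N⁻¹C = [[-19/6, 2, 1/6], [7/6, -1, -1/6], [1/6, 0, -1/6]] · [[-4], [-7], [14]] = [[1], [0], [-3]].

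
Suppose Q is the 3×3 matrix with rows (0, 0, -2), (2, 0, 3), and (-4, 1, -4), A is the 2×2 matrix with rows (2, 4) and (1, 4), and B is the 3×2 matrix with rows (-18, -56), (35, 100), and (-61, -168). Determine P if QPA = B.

P = [[2, 0], [-3, -3], [2, 5]]

P = Q⁻¹BA⁻¹ (apply Q⁻¹ on the left and A⁻¹ on the right).
det Q = -4, so Q⁻¹ = [[3/4, 1/2, 0], [1, 2, 1], [-1/2, 0, 0]].
det A = 4, so A⁻¹ = [[1, -1], [-1/4, 1/2]].
Q⁻¹B = [[4, 8], [-9, -24], [9, 28]].
P = (Q⁻¹B)A⁻¹ = [[2, 0], [-3, -3], [2, 5]].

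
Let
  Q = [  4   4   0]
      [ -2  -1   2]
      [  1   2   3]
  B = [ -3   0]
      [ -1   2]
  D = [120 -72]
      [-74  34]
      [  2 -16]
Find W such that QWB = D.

W = Q⁻¹DB⁻¹ (apply Q⁻¹ on the left and B⁻¹ on the right).
det Q = 4; the adjugate gives Q⁻¹ = [[-7/4, -3, 2], [2, 3, -2], [-3/4, -1, 1]].
det B = -6, so B⁻¹ = [[-1/3, 0], [-1/6, 1/2]].
Q⁻¹D = [[16, -8], [14, -10], [-14, 4]].
W = (Q⁻¹D)B⁻¹ = [[-4, -4], [-3, -5], [4, 2]].

W = [[-4, -4], [-3, -5], [4, 2]]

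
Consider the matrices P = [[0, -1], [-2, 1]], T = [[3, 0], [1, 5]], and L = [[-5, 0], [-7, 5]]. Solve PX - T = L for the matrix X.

X = [[4, -5], [2, 0]]

PX = L + T = [[-2, 0], [-6, 10]].
P is on the left of X, so left-multiply by P⁻¹: X = P⁻¹(L + T).
det P = -2, so P⁻¹ = [[-1/2, -1/2], [-1, 0]].
X = P⁻¹(L + T) = [[4, -5], [2, 0]].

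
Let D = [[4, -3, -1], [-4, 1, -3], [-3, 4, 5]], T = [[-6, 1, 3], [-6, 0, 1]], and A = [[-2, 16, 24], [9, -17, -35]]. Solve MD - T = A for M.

MD = A + T = [[-8, 17, 27], [3, -17, -34]].
Since D sits to the right of M, M = (A + T)D⁻¹.
det D = -6, so D⁻¹ = [[-17/6, -11/6, -5/3], [-29/6, -17/6, -8/3], [13/6, 7/6, 4/3]].
M = (A + T)D⁻¹ = [[-1, -2, 4], [0, 3, -5]].

M = [[-1, -2, 4], [0, 3, -5]]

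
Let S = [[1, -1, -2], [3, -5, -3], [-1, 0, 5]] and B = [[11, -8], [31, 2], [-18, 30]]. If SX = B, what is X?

Since S multiplies X on the left, X = S⁻¹B.
S has determinant -3; S⁻¹ = [[25/3, -5/3, 7/3], [4, -1, 1], [5/3, -1/3, 2/3]].
X = S⁻¹B = [[25/3, -5/3, 7/3], [4, -1, 1], [5/3, -1/3, 2/3]] · [[11, -8], [31, 2], [-18, 30]] = [[-2, 0], [-5, -4], [-4, 6]].

X = [[-2, 0], [-5, -4], [-4, 6]]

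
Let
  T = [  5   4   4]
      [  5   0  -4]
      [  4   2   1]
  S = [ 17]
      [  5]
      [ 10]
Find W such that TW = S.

W = [[1], [3], [0]]

Left-multiplying both sides by T⁻¹ gives W = T⁻¹S.
T has determinant -4; T⁻¹ = [[-2, -1, 4], [21/4, 11/4, -10], [-5/2, -3/2, 5]].
W = T⁻¹S = [[-2, -1, 4], [21/4, 11/4, -10], [-5/2, -3/2, 5]] · [[17], [5], [10]] = [[1], [3], [0]].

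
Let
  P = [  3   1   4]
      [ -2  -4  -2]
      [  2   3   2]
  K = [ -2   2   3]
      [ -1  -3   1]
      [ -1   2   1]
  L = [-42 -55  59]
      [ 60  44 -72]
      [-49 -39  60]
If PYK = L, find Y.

Y = P⁻¹LK⁻¹ (apply P⁻¹ on the left and K⁻¹ on the right).
det P = 2, so P⁻¹ = [[-1, 5, 7], [0, -1, -1], [1, -7/2, -5]].
K has determinant -5; K⁻¹ = [[1, -4/5, -11/5], [0, -1/5, 1/5], [1, -2/5, -8/5]].
P⁻¹L = [[-1, 2, 1], [-11, -5, 12], [-7, -14, 11]].
Y = (P⁻¹L)K⁻¹ = [[0, 0, 1], [1, 5, 4], [4, 4, -5]].

Y = [[0, 0, 1], [1, 5, 4], [4, 4, -5]]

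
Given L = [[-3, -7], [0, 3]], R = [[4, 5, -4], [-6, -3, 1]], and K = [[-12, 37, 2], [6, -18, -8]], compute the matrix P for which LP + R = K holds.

LP = K − R = [[-16, 32, 6], [12, -15, -9]].
L is on the left of P, so left-multiply by L⁻¹: P = L⁻¹(K − R).
det L = -9, so L⁻¹ = [[-1/3, -7/9], [0, 1/3]].
P = L⁻¹(K − R) = [[-4, 1, 5], [4, -5, -3]].

P = [[-4, 1, 5], [4, -5, -3]]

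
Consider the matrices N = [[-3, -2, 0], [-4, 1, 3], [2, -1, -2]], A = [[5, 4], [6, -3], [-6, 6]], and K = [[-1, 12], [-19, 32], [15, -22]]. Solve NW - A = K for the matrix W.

NW = K + A = [[4, 16], [-13, 29], [9, -16]].
Since N multiplies W on the left, W = N⁻¹(K + A).
det N = 1, so N⁻¹ = [[1, -4, -6], [-2, 6, 9], [2, -7, -11]].
W = N⁻¹(K + A) = [[2, -4], [-5, -2], [0, 5]].

W = [[2, -4], [-5, -2], [0, 5]]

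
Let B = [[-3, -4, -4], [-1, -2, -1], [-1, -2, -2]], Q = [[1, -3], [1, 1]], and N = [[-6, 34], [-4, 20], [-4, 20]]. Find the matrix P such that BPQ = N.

P = [[-2, 0], [4, -1], [0, 0]]

P = B⁻¹NQ⁻¹ (apply B⁻¹ on the left and Q⁻¹ on the right).
det B = -2; the adjugate gives B⁻¹ = [[-1, 0, 2], [1/2, -1, -1/2], [0, 1, -1]].
Q has determinant 4; Q⁻¹ = [[1/4, 3/4], [-1/4, 1/4]].
B⁻¹N = [[-2, 6], [3, -13], [0, 0]].
P = (B⁻¹N)Q⁻¹ = [[-2, 0], [4, -1], [0, 0]].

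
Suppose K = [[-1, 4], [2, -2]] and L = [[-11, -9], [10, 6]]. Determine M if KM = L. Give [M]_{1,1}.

3

Left-multiplying both sides by K⁻¹ gives M = K⁻¹L.
det K = -6, so K⁻¹ = [[1/3, 2/3], [1/3, 1/6]].
M = K⁻¹L = [[1/3, 2/3], [1/3, 1/6]] · [[-11, -9], [10, 6]] = [[3, 1], [-2, -2]].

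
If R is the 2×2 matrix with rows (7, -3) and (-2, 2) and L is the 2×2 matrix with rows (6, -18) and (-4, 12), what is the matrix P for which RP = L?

P = [[0, 0], [-2, 6]]

R is on the left of P, so left-multiply by R⁻¹: P = R⁻¹L.
det R = 8; the adjugate gives R⁻¹ = [[1/4, 3/8], [1/4, 7/8]].
P = R⁻¹L = [[1/4, 3/8], [1/4, 7/8]] · [[6, -18], [-4, 12]] = [[0, 0], [-2, 6]].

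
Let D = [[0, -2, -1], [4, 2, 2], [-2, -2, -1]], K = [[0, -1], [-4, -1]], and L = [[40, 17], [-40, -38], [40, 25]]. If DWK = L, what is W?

W = [[4, 0], [1, 5], [5, 0]]

Isolating W: multiply by D⁻¹ from the left and K⁻¹ from the right, so W = D⁻¹LK⁻¹.
D has determinant 4; D⁻¹ = [[1/2, 0, -1/2], [0, -1/2, -1], [-1, 1, 2]].
K has determinant -4; K⁻¹ = [[1/4, -1/4], [-1, 0]].
D⁻¹L = [[0, -4], [-20, -6], [0, -5]].
W = (D⁻¹L)K⁻¹ = [[4, 0], [1, 5], [5, 0]].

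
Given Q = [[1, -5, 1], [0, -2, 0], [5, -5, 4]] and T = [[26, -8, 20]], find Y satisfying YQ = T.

Y = [[-4, -1, 6]]

Right-multiplying both sides by Q⁻¹ gives Y = TQ⁻¹.
det Q = 2; the adjugate gives Q⁻¹ = [[-4, 15/2, 1], [0, -1/2, 0], [5, -10, -1]].
Y = TQ⁻¹ = [[26, -8, 20]] · [[-4, 15/2, 1], [0, -1/2, 0], [5, -10, -1]] = [[-4, -1, 6]].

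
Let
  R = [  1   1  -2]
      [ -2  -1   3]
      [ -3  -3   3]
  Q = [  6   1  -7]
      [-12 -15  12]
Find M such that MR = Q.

M = [[-4, -5, 0], [-3, -3, 5]]

R is on the right of M, so right-multiply by R⁻¹: M = QR⁻¹.
det R = -3; the adjugate gives R⁻¹ = [[-2, -1, -1/3], [1, 1, -1/3], [-1, 0, -1/3]].
M = QR⁻¹ = [[6, 1, -7], [-12, -15, 12]] · [[-2, -1, -1/3], [1, 1, -1/3], [-1, 0, -1/3]] = [[-4, -5, 0], [-3, -3, 5]].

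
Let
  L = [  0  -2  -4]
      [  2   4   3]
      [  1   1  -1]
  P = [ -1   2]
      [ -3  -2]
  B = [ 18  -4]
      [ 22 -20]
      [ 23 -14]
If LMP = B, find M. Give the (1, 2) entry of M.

-3

Left-multiply by L⁻¹ and right-multiply by P⁻¹: M = L⁻¹BP⁻¹.
L has determinant -2; L⁻¹ = [[7/2, 3, -5], [-5/2, -2, 4], [1, 1, -2]].
P has determinant 8; P⁻¹ = [[-1/4, -1/4], [3/8, -1/8]].
L⁻¹B = [[14, -4], [3, -6], [-6, 4]].
M = (L⁻¹B)P⁻¹ = [[-5, -3], [-3, 0], [3, 1]].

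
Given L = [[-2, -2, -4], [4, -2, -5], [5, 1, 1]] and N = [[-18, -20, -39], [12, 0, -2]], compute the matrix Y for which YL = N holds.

Y = [[5, 3, -4], [-2, 2, 0]]

Since L sits to the right of Y, Y = NL⁻¹.
det L = -4, so L⁻¹ = [[-3/4, 1/2, -1/2], [29/4, -9/2, 13/2], [-7/2, 2, -3]].
Y = NL⁻¹ = [[-18, -20, -39], [12, 0, -2]] · [[-3/4, 1/2, -1/2], [29/4, -9/2, 13/2], [-7/2, 2, -3]] = [[5, 3, -4], [-2, 2, 0]].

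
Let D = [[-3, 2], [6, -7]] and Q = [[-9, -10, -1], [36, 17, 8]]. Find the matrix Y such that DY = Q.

Y = [[-1, 4, -1], [-6, 1, -2]]

Left-multiplying both sides by D⁻¹ gives Y = D⁻¹Q.
det D = 9, so D⁻¹ = [[-7/9, -2/9], [-2/3, -1/3]].
Y = D⁻¹Q = [[-7/9, -2/9], [-2/3, -1/3]] · [[-9, -10, -1], [36, 17, 8]] = [[-1, 4, -1], [-6, 1, -2]].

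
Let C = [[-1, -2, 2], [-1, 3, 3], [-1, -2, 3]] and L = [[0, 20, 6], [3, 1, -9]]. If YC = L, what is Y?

Y = [[-6, 4, 2], [0, -1, -2]]

Since C sits to the right of Y, Y = LC⁻¹.
det C = -5, so C⁻¹ = [[-3, -2/5, 12/5], [0, 1/5, -1/5], [-1, 0, 1]].
Y = LC⁻¹ = [[0, 20, 6], [3, 1, -9]] · [[-3, -2/5, 12/5], [0, 1/5, -1/5], [-1, 0, 1]] = [[-6, 4, 2], [0, -1, -2]].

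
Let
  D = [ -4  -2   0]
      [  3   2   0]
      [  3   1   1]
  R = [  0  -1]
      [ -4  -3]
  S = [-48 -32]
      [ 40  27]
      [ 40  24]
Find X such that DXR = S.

X = [[1, -2], [0, -2], [3, -2]]

X = D⁻¹SR⁻¹ (apply D⁻¹ on the left and R⁻¹ on the right).
det D = -2; the adjugate gives D⁻¹ = [[-1, -1, 0], [3/2, 2, 0], [3/2, 1, 1]].
det R = -4, so R⁻¹ = [[3/4, -1/4], [-1, 0]].
D⁻¹S = [[8, 5], [8, 6], [8, 3]].
X = (D⁻¹S)R⁻¹ = [[1, -2], [0, -2], [3, -2]].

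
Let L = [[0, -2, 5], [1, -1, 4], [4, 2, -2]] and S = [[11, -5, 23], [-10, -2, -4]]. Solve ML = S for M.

M = [[3, 3, 2], [0, -2, -2]]

L is on the right of M, so right-multiply by L⁻¹: M = SL⁻¹.
L has determinant -6; L⁻¹ = [[1, -1, 1/2], [-3, 10/3, -5/6], [-1, 4/3, -1/3]].
M = SL⁻¹ = [[11, -5, 23], [-10, -2, -4]] · [[1, -1, 1/2], [-3, 10/3, -5/6], [-1, 4/3, -1/3]] = [[3, 3, 2], [0, -2, -2]].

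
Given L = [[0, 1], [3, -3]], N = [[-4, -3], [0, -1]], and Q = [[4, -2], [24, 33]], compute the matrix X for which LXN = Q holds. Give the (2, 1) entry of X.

Left-multiply by L⁻¹ and right-multiply by N⁻¹: X = L⁻¹QN⁻¹.
det L = -3; the adjugate gives L⁻¹ = [[1, 1/3], [1, 0]].
N has determinant 4; N⁻¹ = [[-1/4, 3/4], [0, -1]].
L⁻¹Q = [[12, 9], [4, -2]].
X = (L⁻¹Q)N⁻¹ = [[-3, 0], [-1, 5]].

-1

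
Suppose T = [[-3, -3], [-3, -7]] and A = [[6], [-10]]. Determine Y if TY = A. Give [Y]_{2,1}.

4

Since T multiplies Y on the left, Y = T⁻¹A.
det T = 12; the adjugate gives T⁻¹ = [[-7/12, 1/4], [1/4, -1/4]].
Y = T⁻¹A = [[-7/12, 1/4], [1/4, -1/4]] · [[6], [-10]] = [[-6], [4]].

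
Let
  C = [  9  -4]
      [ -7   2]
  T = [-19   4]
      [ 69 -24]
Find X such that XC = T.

X = [[1, 4], [3, -6]]

Since C sits to the right of X, X = TC⁻¹.
det C = -10, so C⁻¹ = [[-1/5, -2/5], [-7/10, -9/10]].
X = TC⁻¹ = [[-19, 4], [69, -24]] · [[-1/5, -2/5], [-7/10, -9/10]] = [[1, 4], [3, -6]].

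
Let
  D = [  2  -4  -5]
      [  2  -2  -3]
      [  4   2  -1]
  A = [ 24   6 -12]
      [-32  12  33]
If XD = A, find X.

X = [[3, -3, 6], [-5, -1, -5]]

Since D sits to the right of X, X = AD⁻¹.
D has determinant -4; D⁻¹ = [[-2, 7/2, -1/2], [5/2, -9/2, 1], [-3, 5, -1]].
X = AD⁻¹ = [[24, 6, -12], [-32, 12, 33]] · [[-2, 7/2, -1/2], [5/2, -9/2, 1], [-3, 5, -1]] = [[3, -3, 6], [-5, -1, -5]].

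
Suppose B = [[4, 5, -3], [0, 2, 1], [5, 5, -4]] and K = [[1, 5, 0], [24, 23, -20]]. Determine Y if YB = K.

Right-multiplying both sides by B⁻¹ gives Y = KB⁻¹.
det B = 3, so B⁻¹ = [[-13/3, 5/3, 11/3], [5/3, -1/3, -4/3], [-10/3, 5/3, 8/3]].
Y = KB⁻¹ = [[1, 5, 0], [24, 23, -20]] · [[-13/3, 5/3, 11/3], [5/3, -1/3, -4/3], [-10/3, 5/3, 8/3]] = [[4, 0, -3], [1, -1, 4]].

Y = [[4, 0, -3], [1, -1, 4]]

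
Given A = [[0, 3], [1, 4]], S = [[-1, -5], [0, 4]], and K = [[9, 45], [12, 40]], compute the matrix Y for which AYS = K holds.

Y = A⁻¹KS⁻¹ (apply A⁻¹ on the left and S⁻¹ on the right).
det A = -3; the adjugate gives A⁻¹ = [[-4/3, 1], [1/3, 0]].
det S = -4, so S⁻¹ = [[-1, -5/4], [0, 1/4]].
A⁻¹K = [[0, -20], [3, 15]].
Y = (A⁻¹K)S⁻¹ = [[0, -5], [-3, 0]].

Y = [[0, -5], [-3, 0]]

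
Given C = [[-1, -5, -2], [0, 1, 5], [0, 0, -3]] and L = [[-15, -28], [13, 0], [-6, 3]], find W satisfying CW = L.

Left-multiplying both sides by C⁻¹ gives W = C⁻¹L.
det C = 3, so C⁻¹ = [[-1, -5, -23/3], [0, 1, 5/3], [0, 0, -1/3]].
W = C⁻¹L = [[-1, -5, -23/3], [0, 1, 5/3], [0, 0, -1/3]] · [[-15, -28], [13, 0], [-6, 3]] = [[-4, 5], [3, 5], [2, -1]].

W = [[-4, 5], [3, 5], [2, -1]]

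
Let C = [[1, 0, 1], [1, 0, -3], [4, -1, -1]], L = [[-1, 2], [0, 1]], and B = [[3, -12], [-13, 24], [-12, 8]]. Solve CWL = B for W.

W = [[1, -5], [-4, -3], [-4, -1]]

W = C⁻¹BL⁻¹ (apply C⁻¹ on the left and L⁻¹ on the right).
det C = -4, so C⁻¹ = [[3/4, 1/4, 0], [11/4, 5/4, -1], [1/4, -1/4, 0]].
det L = -1; the adjugate gives L⁻¹ = [[-1, 2], [0, 1]].
C⁻¹B = [[-1, -3], [4, -11], [4, -9]].
W = (C⁻¹B)L⁻¹ = [[1, -5], [-4, -3], [-4, -1]].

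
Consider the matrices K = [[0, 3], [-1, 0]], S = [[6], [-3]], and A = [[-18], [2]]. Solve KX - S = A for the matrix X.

KX = A + S = [[-12], [-1]].
Since K multiplies X on the left, X = K⁻¹(A + S).
det K = 3, so K⁻¹ = [[0, -1], [1/3, 0]].
X = K⁻¹(A + S) = [[1], [-4]].

X = [[1], [-4]]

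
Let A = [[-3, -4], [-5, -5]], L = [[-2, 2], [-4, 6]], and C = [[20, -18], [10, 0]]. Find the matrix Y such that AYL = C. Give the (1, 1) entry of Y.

0

Isolating Y: multiply by A⁻¹ from the left and L⁻¹ from the right, so Y = A⁻¹CL⁻¹.
det A = -5, so A⁻¹ = [[1, -4/5], [-1, 3/5]].
L has determinant -4; L⁻¹ = [[-3/2, 1/2], [-1, 1/2]].
A⁻¹C = [[12, -18], [-14, 18]].
Y = (A⁻¹C)L⁻¹ = [[0, -3], [3, 2]].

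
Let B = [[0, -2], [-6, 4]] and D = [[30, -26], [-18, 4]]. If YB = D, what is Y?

Right-multiplying both sides by B⁻¹ gives Y = DB⁻¹.
det B = -12; the adjugate gives B⁻¹ = [[-1/3, -1/6], [-1/2, 0]].
Y = DB⁻¹ = [[30, -26], [-18, 4]] · [[-1/3, -1/6], [-1/2, 0]] = [[3, -5], [4, 3]].

Y = [[3, -5], [4, 3]]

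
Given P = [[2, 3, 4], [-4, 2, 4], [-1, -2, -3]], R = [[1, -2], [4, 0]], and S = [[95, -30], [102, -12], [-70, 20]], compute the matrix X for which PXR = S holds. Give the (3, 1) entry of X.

Left-multiply by P⁻¹ and right-multiply by R⁻¹: X = P⁻¹SR⁻¹.
P has determinant -4; P⁻¹ = [[-1/2, -1/4, -1], [4, 1/2, 6], [-5/2, -1/4, -4]].
R has determinant 8; R⁻¹ = [[0, 1/4], [-1/2, 1/8]].
P⁻¹S = [[-3, -2], [11, -6], [17, -2]].
X = (P⁻¹S)R⁻¹ = [[1, -1], [3, 2], [1, 4]].

1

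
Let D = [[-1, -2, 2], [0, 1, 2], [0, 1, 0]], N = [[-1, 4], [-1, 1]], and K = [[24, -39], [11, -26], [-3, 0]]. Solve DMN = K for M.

M = [[3, 1], [-1, 4], [-2, -5]]

M = D⁻¹KN⁻¹ (apply D⁻¹ on the left and N⁻¹ on the right).
det D = 2, so D⁻¹ = [[-1, 1, -3], [0, 0, 1], [0, 1/2, -1/2]].
det N = 3, so N⁻¹ = [[1/3, -4/3], [1/3, -1/3]].
D⁻¹K = [[-4, 13], [-3, 0], [7, -13]].
M = (D⁻¹K)N⁻¹ = [[3, 1], [-1, 4], [-2, -5]].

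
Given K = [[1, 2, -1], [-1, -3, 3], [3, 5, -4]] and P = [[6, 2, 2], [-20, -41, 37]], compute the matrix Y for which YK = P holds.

Y = [[0, 6, 4], [1, 6, -5]]

Right-multiplying both sides by K⁻¹ gives Y = PK⁻¹.
K has determinant 3; K⁻¹ = [[-1, 1, 1], [5/3, -1/3, -2/3], [4/3, 1/3, -1/3]].
Y = PK⁻¹ = [[6, 2, 2], [-20, -41, 37]] · [[-1, 1, 1], [5/3, -1/3, -2/3], [4/3, 1/3, -1/3]] = [[0, 6, 4], [1, 6, -5]].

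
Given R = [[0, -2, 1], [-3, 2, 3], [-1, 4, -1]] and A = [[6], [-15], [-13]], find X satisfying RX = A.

X = [[-5], [-6], [-6]]

Left-multiplying both sides by R⁻¹ gives X = R⁻¹A.
det R = 2, so R⁻¹ = [[-7, 1, -4], [-3, 1/2, -3/2], [-5, 1, -3]].
X = R⁻¹A = [[-7, 1, -4], [-3, 1/2, -3/2], [-5, 1, -3]] · [[6], [-15], [-13]] = [[-5], [-6], [-6]].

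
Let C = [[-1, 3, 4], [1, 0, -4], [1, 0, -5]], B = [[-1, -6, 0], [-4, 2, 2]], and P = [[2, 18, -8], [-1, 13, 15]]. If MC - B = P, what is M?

M = [[4, 1, 4], [5, -3, 3]]

MC = P + B = [[1, 12, -8], [-5, 15, 17]].
C is on the right of M, so right-multiply by C⁻¹: M = (P + B)C⁻¹.
C has determinant 3; C⁻¹ = [[0, 5, -4], [1/3, 1/3, 0], [0, 1, -1]].
M = (P + B)C⁻¹ = [[4, 1, 4], [5, -3, 3]].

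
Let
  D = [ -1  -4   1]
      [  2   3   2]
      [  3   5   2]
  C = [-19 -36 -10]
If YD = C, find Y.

Y = [[2, -1, -5]]

Right-multiplying both sides by D⁻¹ gives Y = CD⁻¹.
det D = -3; the adjugate gives D⁻¹ = [[4/3, -13/3, 11/3], [-2/3, 5/3, -4/3], [-1/3, 7/3, -5/3]].
Y = CD⁻¹ = [[-19, -36, -10]] · [[4/3, -13/3, 11/3], [-2/3, 5/3, -4/3], [-1/3, 7/3, -5/3]] = [[2, -1, -5]].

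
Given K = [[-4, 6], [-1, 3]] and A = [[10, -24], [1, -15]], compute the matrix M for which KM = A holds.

Since K multiplies M on the left, M = K⁻¹A.
K has determinant -6; K⁻¹ = [[-1/2, 1], [-1/6, 2/3]].
M = K⁻¹A = [[-1/2, 1], [-1/6, 2/3]] · [[10, -24], [1, -15]] = [[-4, -3], [-1, -6]].

M = [[-4, -3], [-1, -6]]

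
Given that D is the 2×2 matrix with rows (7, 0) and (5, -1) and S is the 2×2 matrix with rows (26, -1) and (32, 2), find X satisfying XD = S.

X = [[3, 1], [6, -2]]

D is on the right of X, so right-multiply by D⁻¹: X = SD⁻¹.
D has determinant -7; D⁻¹ = [[1/7, 0], [5/7, -1]].
X = SD⁻¹ = [[26, -1], [32, 2]] · [[1/7, 0], [5/7, -1]] = [[3, 1], [6, -2]].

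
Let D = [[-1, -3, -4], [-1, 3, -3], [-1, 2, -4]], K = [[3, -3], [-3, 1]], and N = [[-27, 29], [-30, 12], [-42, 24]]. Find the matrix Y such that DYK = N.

Isolating Y: multiply by D⁻¹ from the left and K⁻¹ from the right, so Y = D⁻¹NK⁻¹.
det D = 5, so D⁻¹ = [[-6/5, -4, 21/5], [-1/5, 0, 1/5], [1/5, 1, -6/5]].
det K = -6, so K⁻¹ = [[-1/6, -1/2], [-1/2, -1/2]].
D⁻¹N = [[-24, 18], [-3, -1], [15, -11]].
Y = (D⁻¹N)K⁻¹ = [[-5, 3], [1, 2], [3, -2]].

Y = [[-5, 3], [1, 2], [3, -2]]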